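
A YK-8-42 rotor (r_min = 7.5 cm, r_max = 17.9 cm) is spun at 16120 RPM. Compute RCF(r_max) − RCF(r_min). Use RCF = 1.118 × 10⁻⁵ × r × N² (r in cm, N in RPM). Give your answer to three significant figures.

≈ 30200 x g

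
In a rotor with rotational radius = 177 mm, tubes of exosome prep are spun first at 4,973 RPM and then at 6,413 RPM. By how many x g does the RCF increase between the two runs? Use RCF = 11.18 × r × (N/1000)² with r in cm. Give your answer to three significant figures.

≈ 3240 x g

r = 177 mm = 17.7 cm
RCF₁ = 11.18 × 17.7 × (4.973)² = 11.18 × 17.7 × 24.730729 ≈ 4,893.9 × g
RCF₂ = 11.18 × 17.7 × (6.413)² = 11.18 × 17.7 × 41.126569 ≈ 8,138.4 × g
Increase = 8,138.4 − 4,893.9 = 3,244.5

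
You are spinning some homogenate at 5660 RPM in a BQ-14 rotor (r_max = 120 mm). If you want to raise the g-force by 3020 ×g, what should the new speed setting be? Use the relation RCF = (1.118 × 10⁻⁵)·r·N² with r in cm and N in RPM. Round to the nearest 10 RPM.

7390 RPM

r = 120 mm = 12.0 cm
Current RCF = 1.118 × 10⁻⁵ × 12 × (5660)² = 1.118 × 10⁻⁵ × 12 × 32,035,600 ≈ 4,297.9 × g
Target RCF = 4,297.9 + 3,020 = 7,317.9 × g
N² = 7,317.9 / (13.416 × 10⁻⁵) = 54,546,064
N ≈ √54,546,064 ≈ 7,385.5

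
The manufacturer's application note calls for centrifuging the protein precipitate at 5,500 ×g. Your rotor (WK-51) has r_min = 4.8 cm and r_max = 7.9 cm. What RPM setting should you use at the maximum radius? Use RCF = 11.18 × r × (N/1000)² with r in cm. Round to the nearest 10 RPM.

7890 RPM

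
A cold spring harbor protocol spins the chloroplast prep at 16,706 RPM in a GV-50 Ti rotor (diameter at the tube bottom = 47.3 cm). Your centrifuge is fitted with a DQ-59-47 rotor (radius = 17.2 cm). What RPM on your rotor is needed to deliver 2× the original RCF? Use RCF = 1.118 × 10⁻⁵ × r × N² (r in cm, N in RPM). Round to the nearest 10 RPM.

27700 RPM

Original rotor: r = 47.3 / 2 = 23.65 cm
RCF = 1.118 × 10⁻⁵ × r × N²
RCF_original = 1.118 × 10⁻⁵ × 23.65 × (16706)² = 1.118 × 10⁻⁵ × 23.65 × 279,090,436 ≈ 73,793.5 × g
Target RCF = 2 × 73,793.5 ≈ 147,587 × g
147,587 = 1.118 × 10⁻⁵ × 17.2 × N²
N² = 147,587 / (19.2296 × 10⁻⁵) = 767,499,064
N ≈ √767,499,064 ≈ 27,703.8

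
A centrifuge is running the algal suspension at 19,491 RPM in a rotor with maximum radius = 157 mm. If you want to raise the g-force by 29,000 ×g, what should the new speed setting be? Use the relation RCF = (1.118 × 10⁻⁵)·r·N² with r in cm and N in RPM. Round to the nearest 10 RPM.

23350 RPM

r = 157 mm = 15.7 cm
Current RCF = 1.118 × 10⁻⁵ × 15.7 × (19491)² = 1.118 × 10⁻⁵ × 15.7 × 379,899,081 ≈ 66,682.2 × g
Target RCF = 66,682.2 + 29,000 = 95,682.2 × g
N² = 95,682.2 / (17.5526 × 10⁻⁵) = 545,116,963
N ≈ √545,116,963 ≈ 23,347.7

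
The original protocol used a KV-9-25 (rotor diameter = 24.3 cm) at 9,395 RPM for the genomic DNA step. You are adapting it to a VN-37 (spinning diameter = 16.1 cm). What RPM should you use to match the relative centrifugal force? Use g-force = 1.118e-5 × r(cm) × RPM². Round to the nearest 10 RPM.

11540 RPM

Original rotor: r = 24.3 / 2 = 12.15 cm
RCF = 1.118 × 10⁻⁵ × r × N²
RCF_original = 1.118 × 10⁻⁵ × 12.15 × (9395)² = 1.118 × 10⁻⁵ × 12.15 × 88,266,025 ≈ 11,989.8 × g
Your rotor: r = 16.1 / 2 = 8.05 cm
11,989.8 = 1.118 × 10⁻⁵ × 8.05 × N²
N² = 11,989.8 / (8.9999 × 10⁻⁵) = 133,221,480
N ≈ √133,221,480 ≈ 11,542.2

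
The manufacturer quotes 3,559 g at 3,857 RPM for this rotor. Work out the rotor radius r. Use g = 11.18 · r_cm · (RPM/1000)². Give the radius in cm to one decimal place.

≈ 21.4 cm

3559 = 11.18 × r × (3.857)²
r = 3559 / (11.18 × 14.876449) = 3559 / 166.3187 ≈ 21.399 cm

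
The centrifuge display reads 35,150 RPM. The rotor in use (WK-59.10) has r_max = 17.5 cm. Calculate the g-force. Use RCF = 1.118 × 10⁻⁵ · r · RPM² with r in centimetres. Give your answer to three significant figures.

RCF = 1.118 × 10⁻⁵ × 17.5 × (35150)² = 1.118 × 10⁻⁵ × 17.5 × 1,235,522,500 ≈ 241,730 × g

242000 × g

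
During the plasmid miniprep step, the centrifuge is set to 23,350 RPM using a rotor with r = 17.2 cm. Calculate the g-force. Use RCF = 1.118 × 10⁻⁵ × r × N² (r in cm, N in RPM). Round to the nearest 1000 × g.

RCF = 1.118 × 10⁻⁵ × 17.2 × (23350)² = 1.118 × 10⁻⁵ × 17.2 × 545,222,500 ≈ 104,844.1 × g

RCF ≈ 105000 x g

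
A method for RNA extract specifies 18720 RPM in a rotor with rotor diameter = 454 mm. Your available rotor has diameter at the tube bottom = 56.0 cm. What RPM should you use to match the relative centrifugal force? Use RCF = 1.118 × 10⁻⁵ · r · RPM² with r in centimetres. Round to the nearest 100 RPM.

Original rotor: r = 454 mm / 2 = 227 mm = 22.7 cm
RCF_original = 1.118 × 10⁻⁵ × 22.7 × (18720)² = 1.118 × 10⁻⁵ × 22.7 × 350,438,400 ≈ 88,936.4 × g
Your rotor: r = 56.0 / 2 = 28 cm
88,936.4 = 1.118 × 10⁻⁵ × 28 × N²
N² = 88,936.4 / (31.304 × 10⁻⁵) = 284,105,546
N ≈ √284,105,546 ≈ 16,855.4

≈ 16900 RPM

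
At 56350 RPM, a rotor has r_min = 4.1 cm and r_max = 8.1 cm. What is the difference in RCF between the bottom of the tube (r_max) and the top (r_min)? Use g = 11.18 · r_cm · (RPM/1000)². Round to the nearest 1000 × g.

ΔRCF = 11.18 × (r_max − r_min) × (N/1000)² = 11.18 × 4.0 × 3,175.3225 ≈ 142,000.4

ΔRCF ≈ 142000 × g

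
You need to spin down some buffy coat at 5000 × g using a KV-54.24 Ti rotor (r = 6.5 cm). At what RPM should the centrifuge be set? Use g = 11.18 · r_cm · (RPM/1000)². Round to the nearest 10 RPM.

8290 RPM

RCF = 11.18 × r × (N/1000)²
5,000 = 11.18 × 6.5 × (N/1000)²
(N/1000)² = 5,000 / 72.67 = 68.80418
N = 1000 × √68.80418 ≈ 8,294.8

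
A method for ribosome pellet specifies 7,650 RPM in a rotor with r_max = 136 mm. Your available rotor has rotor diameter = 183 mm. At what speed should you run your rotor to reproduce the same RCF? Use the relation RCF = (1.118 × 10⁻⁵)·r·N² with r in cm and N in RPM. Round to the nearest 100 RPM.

9300 RPM

Original rotor: r = 136 mm = 13.6 cm
RCF_original = 1.118 × 10⁻⁵ × 13.6 × (7650)² = 1.118 × 10⁻⁵ × 13.6 × 58,522,500 ≈ 8,898.2 × g
Your rotor: r = 183 mm / 2 = 91.5 mm = 9.15 cm
8,898.2 = 1.118 × 10⁻⁵ × 9.15 × N²
N² = 8,898.2 / (10.2297 × 10⁻⁵) = 86,983,978
N ≈ √86,983,978 ≈ 9,326.5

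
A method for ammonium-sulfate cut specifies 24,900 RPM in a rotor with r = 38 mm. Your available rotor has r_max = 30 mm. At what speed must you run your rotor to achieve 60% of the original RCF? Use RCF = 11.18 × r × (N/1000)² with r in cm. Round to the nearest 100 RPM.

21700 RPM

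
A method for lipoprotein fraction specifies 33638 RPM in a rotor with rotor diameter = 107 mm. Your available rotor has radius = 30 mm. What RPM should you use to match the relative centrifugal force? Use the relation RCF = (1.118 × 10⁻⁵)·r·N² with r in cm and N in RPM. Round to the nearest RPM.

Original rotor: r = 107 mm / 2 = 53.5 mm = 5.35 cm
RCF = 1.118 × 10⁻⁵ × r × N²
RCF_original = 1.118 × 10⁻⁵ × 5.35 × (33638)² = 1.118 × 10⁻⁵ × 5.35 × 1,131,515,044 ≈ 67,679.3 × g
Your rotor: r = 30 mm = 3.0 cm
67,679.3 = 1.118 × 10⁻⁵ × 3 × N²
N² = 67,679.3 / (3.354 × 10⁻⁵) = 2,017,868,217
N ≈ √2,017,868,217 ≈ 44,920.7

≈ 44921 RPM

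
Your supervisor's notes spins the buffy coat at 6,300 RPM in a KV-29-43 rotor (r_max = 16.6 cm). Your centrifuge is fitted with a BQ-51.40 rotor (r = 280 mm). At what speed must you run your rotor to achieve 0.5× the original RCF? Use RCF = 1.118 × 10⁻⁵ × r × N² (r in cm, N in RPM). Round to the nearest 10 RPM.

RCF_original = 1.118 × 10⁻⁵ × 16.6 × (6300)² = 1.118 × 10⁻⁵ × 16.6 × 39,690,000 ≈ 7,366 × g
Target RCF = 0.5 × 7,366 ≈ 3,683 × g
Your rotor: r = 280 mm = 28.0 cm
3,683 = 1.118 × 10⁻⁵ × 28 × N²
N² = 3,683 / (31.304 × 10⁻⁵) = 11,765,270
N ≈ √11,765,270 ≈ 3,430.1

≈ 3430 RPM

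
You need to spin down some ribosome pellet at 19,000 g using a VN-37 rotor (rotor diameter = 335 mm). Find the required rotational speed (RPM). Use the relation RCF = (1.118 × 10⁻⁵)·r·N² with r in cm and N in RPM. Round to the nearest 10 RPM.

N ≈ 10070 RPM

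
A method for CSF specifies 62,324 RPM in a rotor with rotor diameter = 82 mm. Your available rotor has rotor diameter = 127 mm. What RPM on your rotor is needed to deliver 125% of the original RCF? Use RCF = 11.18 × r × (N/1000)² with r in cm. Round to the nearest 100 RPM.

Original rotor: r = 82 mm / 2 = 41 mm = 4.1 cm
RCF = 11.18 × r × (N/1000)²
RCF_original = 11.18 × 4.1 × (62.324)² = 11.18 × 4.1 × 3,884.280976 ≈ 178,047.7 × g
Target RCF = 1.25 × 178,047.7 ≈ 222,559.6 × g
Your rotor: r = 127 mm / 2 = 63.5 mm = 6.35 cm
222,559.6 = 11.18 × 6.35 × (N/1000)²
(N/1000)² = 222,559.6 / 70.993 = 3134.951
N = 1000 × √3134.951 ≈ 55,990.6

≈ 56000 RPM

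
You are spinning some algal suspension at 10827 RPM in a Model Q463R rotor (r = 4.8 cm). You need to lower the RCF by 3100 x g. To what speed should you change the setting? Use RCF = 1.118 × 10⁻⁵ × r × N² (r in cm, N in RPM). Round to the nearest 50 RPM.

Current RCF = 1.118 × 10⁻⁵ × 4.8 × (10827)² = 1.118 × 10⁻⁵ × 4.8 × 117,223,929 ≈ 6,290.7 × g
Target RCF = 6,290.7 − 3,100 = 3,190.7 × g
N² = 3,190.7 / (5.3664 × 10⁻⁵) = 59,456,992
N ≈ √59,456,992 ≈ 7,710.8

7700 RPM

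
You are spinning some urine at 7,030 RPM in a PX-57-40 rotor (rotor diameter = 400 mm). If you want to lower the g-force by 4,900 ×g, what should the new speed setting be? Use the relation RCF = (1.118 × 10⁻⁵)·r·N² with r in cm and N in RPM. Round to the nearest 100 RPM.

r = 400 mm / 2 = 200 mm = 20 cm
Current RCF = 1.118 × 10⁻⁵ × 20 × (7030)² = 1.118 × 10⁻⁵ × 20 × 49,420,900 ≈ 11,050.5 × g
Target RCF = 11,050.5 − 4,900 = 6,150.5 × g
N² = 6,150.5 / (22.36 × 10⁻⁵) = 27,506,708
N ≈ √27,506,708 ≈ 5,244.7

N₂ ≈ 5200 RPM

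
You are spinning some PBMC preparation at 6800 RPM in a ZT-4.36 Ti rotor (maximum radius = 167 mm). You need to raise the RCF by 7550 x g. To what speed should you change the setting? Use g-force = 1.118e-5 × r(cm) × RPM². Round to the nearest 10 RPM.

r = 167 mm = 16.7 cm
Current RCF = 1.118 × 10⁻⁵ × 16.7 × (6800)² = 1.118 × 10⁻⁵ × 16.7 × 46,240,000 ≈ 8,633.3 × g
Target RCF = 8,633.3 + 7,550 = 16,183.3 × g
N² = 16,183.3 / (18.6706 × 10⁻⁵) = 86,677,986
N ≈ √86,677,986 ≈ 9,310.1

9310 RPM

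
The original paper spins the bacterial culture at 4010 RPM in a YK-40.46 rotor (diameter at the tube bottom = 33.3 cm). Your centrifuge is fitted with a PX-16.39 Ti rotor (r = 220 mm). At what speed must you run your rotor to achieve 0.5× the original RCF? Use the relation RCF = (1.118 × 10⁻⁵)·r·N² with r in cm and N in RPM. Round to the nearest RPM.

≈ 2467 RPM

Original rotor: r = 33.3 / 2 = 16.65 cm
RCF_original = 1.118 × 10⁻⁵ × 16.65 × (4010)² = 1.118 × 10⁻⁵ × 16.65 × 16,080,100 ≈ 2,993.3 × g
Target RCF = 0.5 × 2,993.3 ≈ 1,496.7 × g
Your rotor: r = 220 mm = 22.0 cm
1,496.7 = 1.118 × 10⁻⁵ × 22 × N²
N² = 1,496.7 / (24.596 × 10⁻⁵) = 6,085,136
N ≈ √6,085,136 ≈ 2,466.8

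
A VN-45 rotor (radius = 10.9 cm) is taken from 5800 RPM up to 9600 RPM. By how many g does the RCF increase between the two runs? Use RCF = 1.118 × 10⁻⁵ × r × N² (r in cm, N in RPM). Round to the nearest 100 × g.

RCF₁ = 1.118 × 10⁻⁵ × 10.9 × (5800)² = 1.118 × 10⁻⁵ × 10.9 × 33,640,000 ≈ 4,099.4 × g
RCF₂ = 1.118 × 10⁻⁵ × 10.9 × (9600)² = 1.118 × 10⁻⁵ × 10.9 × 92,160,000 ≈ 11,230.8 × g
Increase = 11,230.8 − 4,099.4 = 7,131.4

7100 g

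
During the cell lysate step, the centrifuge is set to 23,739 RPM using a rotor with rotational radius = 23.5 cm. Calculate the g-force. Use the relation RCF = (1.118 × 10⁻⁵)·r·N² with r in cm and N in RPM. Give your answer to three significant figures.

RCF ≈ 148000 g

RCF = 1.118 × 10⁻⁵ × 23.5 × (23739)² = 1.118 × 10⁻⁵ × 23.5 × 563,540,121 ≈ 148,058.9 × g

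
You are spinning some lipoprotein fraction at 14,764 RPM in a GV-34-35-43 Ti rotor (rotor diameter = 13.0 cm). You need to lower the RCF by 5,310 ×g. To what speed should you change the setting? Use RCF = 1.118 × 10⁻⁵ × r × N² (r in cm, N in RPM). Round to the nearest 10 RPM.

r = 13.0 / 2 = 6.5 cm
Current RCF = 1.118 × 10⁻⁵ × 6.5 × (14764)² = 1.118 × 10⁻⁵ × 6.5 × 217,975,696 ≈ 15,840.3 × g
Target RCF = 15,840.3 − 5,310 = 10,530.3 × g
N² = 10,530.3 / (7.267 × 10⁻⁵) = 144,905,738
N ≈ √144,905,738 ≈ 12,037.7

12040 RPM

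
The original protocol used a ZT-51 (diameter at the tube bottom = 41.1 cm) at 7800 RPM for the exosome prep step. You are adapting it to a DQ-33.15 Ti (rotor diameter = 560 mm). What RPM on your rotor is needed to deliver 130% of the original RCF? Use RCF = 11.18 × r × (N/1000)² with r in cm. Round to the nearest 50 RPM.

Original rotor: r = 41.1 / 2 = 20.55 cm
RCF_original = 11.18 × 20.55 × (7.8)² = 11.18 × 20.55 × 60.84 ≈ 13,977.9 × g
Target RCF = 1.3 × 13,977.9 ≈ 18,171.3 × g
Your rotor: r = 560 mm / 2 = 280 mm = 28 cm
18,171.3 = 11.18 × 28 × (N/1000)²
(N/1000)² = 18,171.3 / 313.04 = 58.04785
N = 1000 × √58.04785 ≈ 7,618.9

≈ 7600 RPM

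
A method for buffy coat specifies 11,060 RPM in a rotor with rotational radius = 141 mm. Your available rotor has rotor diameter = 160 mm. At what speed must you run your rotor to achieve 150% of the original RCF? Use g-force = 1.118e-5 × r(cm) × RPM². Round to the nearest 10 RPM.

Original rotor: r = 141 mm = 14.1 cm
RCF_original = 1.118 × 10⁻⁵ × 14.1 × (11060)² = 1.118 × 10⁻⁵ × 14.1 × 122,323,600 ≈ 19,282.8 × g
Target RCF = 1.5 × 19,282.8 ≈ 28,924.2 × g
Your rotor: r = 160 mm / 2 = 80 mm = 8 cm
28,924.2 = 1.118 × 10⁻⁵ × 8 × N²
N² = 28,924.2 / (8.944 × 10⁻⁵) = 323,392,218
N ≈ √323,392,218 ≈ 17,983.1

≈ 17980 RPM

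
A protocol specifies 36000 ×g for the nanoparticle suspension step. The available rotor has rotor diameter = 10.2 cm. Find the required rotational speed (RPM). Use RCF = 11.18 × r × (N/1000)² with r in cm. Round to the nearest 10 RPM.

r = 10.2 / 2 = 5.1 cm
36,000 = 11.18 × 5.1 × (N/1000)²
(N/1000)² = 36,000 / 57.018 = 631.3796
N = 1000 × √631.3796 ≈ 25,127.3

≈ 25130 RPM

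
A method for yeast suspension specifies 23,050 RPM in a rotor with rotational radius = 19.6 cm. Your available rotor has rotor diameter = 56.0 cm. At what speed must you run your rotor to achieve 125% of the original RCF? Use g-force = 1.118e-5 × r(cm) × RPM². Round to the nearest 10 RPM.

21560 RPM

RCF = 1.118 × 10⁻⁵ × r × N²
RCF_original = 1.118 × 10⁻⁵ × 19.6 × (23050)² = 1.118 × 10⁻⁵ × 19.6 × 531,302,500 ≈ 116,423.3 × g
Target RCF = 1.25 × 116,423.3 ≈ 145,529.1 × g
Your rotor: r = 56.0 / 2 = 28 cm
145,529.1 = 1.118 × 10⁻⁵ × 28 × N²
N² = 145,529.1 / (31.304 × 10⁻⁵) = 464,889,790
N ≈ √464,889,790 ≈ 21,561.3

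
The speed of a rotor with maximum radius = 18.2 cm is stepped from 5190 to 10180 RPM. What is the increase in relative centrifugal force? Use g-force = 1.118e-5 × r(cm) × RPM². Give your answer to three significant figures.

RCF₁ = 1.118 × 10⁻⁵ × 18.2 × (5190)² = 1.118 × 10⁻⁵ × 18.2 × 26,936,100 ≈ 5,480.8 × g
RCF₂ = 1.118 × 10⁻⁵ × 18.2 × (10180)² = 1.118 × 10⁻⁵ × 18.2 × 103,632,400 ≈ 21,086.7 × g
Increase = 21,086.7 − 5,480.8 = 15,605.9

15600 × g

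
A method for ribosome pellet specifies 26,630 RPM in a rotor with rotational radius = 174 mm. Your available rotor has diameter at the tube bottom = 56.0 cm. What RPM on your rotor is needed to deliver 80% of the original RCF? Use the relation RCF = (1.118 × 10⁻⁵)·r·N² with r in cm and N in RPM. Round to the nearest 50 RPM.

Original rotor: r = 174 mm = 17.4 cm
RCF_original = 1.118 × 10⁻⁵ × 17.4 × (26630)² = 1.118 × 10⁻⁵ × 17.4 × 709,156,900 ≈ 137,953.7 × g
Target RCF = 0.8 × 137,953.7 ≈ 110,363 × g
Your rotor: r = 56.0 / 2 = 28 cm
110,363 = 1.118 × 10⁻⁵ × 28 × N²
N² = 110,363 / (31.304 × 10⁻⁵) = 352,552,389
N ≈ √352,552,389 ≈ 18,776.4

18800 RPM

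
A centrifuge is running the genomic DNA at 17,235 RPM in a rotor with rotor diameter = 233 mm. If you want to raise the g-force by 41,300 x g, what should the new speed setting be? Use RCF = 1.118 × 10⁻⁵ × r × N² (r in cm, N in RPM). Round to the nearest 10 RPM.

r = 233 mm / 2 = 116.5 mm = 11.65 cm
Current RCF = 1.118 × 10⁻⁵ × 11.65 × (17235)² = 1.118 × 10⁻⁵ × 11.65 × 297,045,225 ≈ 38,689.2 × g
Target RCF = 38,689.2 + 41,300 = 79,989.2 × g
N² = 79,989.2 / (13.0247 × 10⁻⁵) = 614,134,683
N ≈ √614,134,683 ≈ 24,781.7

N₂ ≈ 24780 RPM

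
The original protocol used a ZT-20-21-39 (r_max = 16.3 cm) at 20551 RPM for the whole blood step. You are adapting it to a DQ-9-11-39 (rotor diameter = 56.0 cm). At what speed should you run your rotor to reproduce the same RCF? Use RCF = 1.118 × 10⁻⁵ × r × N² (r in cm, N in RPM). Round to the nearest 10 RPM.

15680 RPM

RCF = 1.118 × 10⁻⁵ × r × N²
RCF_original = 1.118 × 10⁻⁵ × 16.3 × (20551)² = 1.118 × 10⁻⁵ × 16.3 × 422,343,601 ≈ 76,965.4 × g
Your rotor: r = 56.0 / 2 = 28 cm
76,965.4 = 1.118 × 10⁻⁵ × 28 × N²
N² = 76,965.4 / (31.304 × 10⁻⁵) = 245,864,426
N ≈ √245,864,426 ≈ 15,680.1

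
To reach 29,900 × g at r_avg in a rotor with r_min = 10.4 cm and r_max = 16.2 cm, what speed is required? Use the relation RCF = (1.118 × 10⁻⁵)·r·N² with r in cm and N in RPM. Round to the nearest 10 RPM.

r_avg = (10.4 + 16.2) / 2 = 13.3 cm
29,900 = 1.118 × 10⁻⁵ × 13.3 × N²
N² = 29,900 / (14.8694 × 10⁻⁵) = 201,084,106
N ≈ √201,084,106 ≈ 14,180.4

14180 RPM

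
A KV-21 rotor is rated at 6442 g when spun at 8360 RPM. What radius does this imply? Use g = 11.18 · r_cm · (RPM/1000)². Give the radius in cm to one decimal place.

≈ 8.2 cm

RCF = 11.18 × r × (N/1000)²
6442 = 11.18 × r × (8.36)²
r = 6442 / (11.18 × 69.8896) = 6442 / 781.3657 ≈ 8.245 cm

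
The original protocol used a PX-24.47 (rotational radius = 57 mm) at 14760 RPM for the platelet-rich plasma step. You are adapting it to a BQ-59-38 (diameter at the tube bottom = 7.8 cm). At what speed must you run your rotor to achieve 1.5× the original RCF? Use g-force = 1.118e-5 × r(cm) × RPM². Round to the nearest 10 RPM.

≈ 21850 RPM

Original rotor: r = 57 mm = 5.7 cm
RCF_original = 1.118 × 10⁻⁵ × 5.7 × (14760)² = 1.118 × 10⁻⁵ × 5.7 × 217,857,600 ≈ 13,883.2 × g
Target RCF = 1.5 × 13,883.2 ≈ 20,824.8 × g
Your rotor: r = 7.8 / 2 = 3.9 cm
20,824.8 = 1.118 × 10⁻⁵ × 3.9 × N²
N² = 20,824.8 / (4.3602 × 10⁻⁵) = 477,611,119
N ≈ √477,611,119 ≈ 21,854.3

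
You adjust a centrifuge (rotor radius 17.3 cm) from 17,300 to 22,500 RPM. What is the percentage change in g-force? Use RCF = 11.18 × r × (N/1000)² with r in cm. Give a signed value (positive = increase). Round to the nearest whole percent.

RCF ∝ N², so the ratio is (22500/17300)² = (1.300578)² = 1.6915.
Change = 1.6915 − 1 = +0.6915 → +69.2%.

+69%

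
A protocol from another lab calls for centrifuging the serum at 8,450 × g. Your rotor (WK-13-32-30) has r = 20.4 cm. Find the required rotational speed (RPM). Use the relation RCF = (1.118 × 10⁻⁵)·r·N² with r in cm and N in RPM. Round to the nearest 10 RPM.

RCF = 1.118 × 10⁻⁵ × r × N²
8,450 = 1.118 × 10⁻⁵ × 20.4 × N²
N² = 8,450 / (22.8072 × 10⁻⁵) = 37,049,704
N ≈ √37,049,704 ≈ 6,086.8

≈ 6090 RPM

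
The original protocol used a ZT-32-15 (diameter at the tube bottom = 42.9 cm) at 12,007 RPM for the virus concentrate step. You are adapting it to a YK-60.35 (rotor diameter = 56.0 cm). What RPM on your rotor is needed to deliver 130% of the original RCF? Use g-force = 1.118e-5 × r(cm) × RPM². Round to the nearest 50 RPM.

Original rotor: r = 42.9 / 2 = 21.45 cm
RCF_original = 1.118 × 10⁻⁵ × 21.45 × (12007)² = 1.118 × 10⁻⁵ × 21.45 × 144,168,049 ≈ 34,573.1 × g
Target RCF = 1.3 × 34,573.1 ≈ 44,945 × g
Your rotor: r = 56.0 / 2 = 28 cm
44,945 = 1.118 × 10⁻⁵ × 28 × N²
N² = 44,945 / (31.304 × 10⁻⁵) = 143,575,901
N ≈ √143,575,901 ≈ 11,982.3

12000 RPM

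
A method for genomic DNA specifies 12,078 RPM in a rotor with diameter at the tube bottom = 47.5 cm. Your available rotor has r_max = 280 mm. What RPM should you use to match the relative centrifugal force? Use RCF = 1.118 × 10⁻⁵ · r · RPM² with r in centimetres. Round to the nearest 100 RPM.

11100 RPM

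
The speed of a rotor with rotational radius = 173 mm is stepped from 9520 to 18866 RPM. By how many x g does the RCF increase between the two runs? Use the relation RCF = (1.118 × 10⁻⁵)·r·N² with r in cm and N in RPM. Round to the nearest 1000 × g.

≈ 51000 x g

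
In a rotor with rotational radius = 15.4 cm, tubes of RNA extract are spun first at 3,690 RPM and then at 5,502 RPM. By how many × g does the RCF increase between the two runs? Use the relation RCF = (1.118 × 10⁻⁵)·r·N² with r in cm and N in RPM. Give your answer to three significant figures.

RCF₁ = 1.118 × 10⁻⁵ × 15.4 × (3690)² = 1.118 × 10⁻⁵ × 15.4 × 13,616,100 ≈ 2,344.3 × g
RCF₂ = 1.118 × 10⁻⁵ × 15.4 × (5502)² = 1.118 × 10⁻⁵ × 15.4 × 30,272,004 ≈ 5,212 × g
Increase = 5,212 − 2,344.3 = 2,867.7

2870 × g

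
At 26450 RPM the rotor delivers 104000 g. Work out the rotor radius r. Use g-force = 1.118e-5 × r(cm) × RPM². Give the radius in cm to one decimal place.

≈ 13.3 cm

RCF = 1.118 × 10⁻⁵ × r × N²
104000 = 1.118 × 10⁻⁵ × r × (26450)²
r = 104000 / (1.118 × 10⁻⁵ × 699,602,500) = 104000 / 7821.556 ≈ 13.297 cm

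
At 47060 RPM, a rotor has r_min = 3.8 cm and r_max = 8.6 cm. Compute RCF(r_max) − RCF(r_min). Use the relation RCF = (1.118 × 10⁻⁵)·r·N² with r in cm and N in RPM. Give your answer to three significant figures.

≈ 119000 ×g

RCF_max = 1.118 × 10⁻⁵ × 8.6 × (47060)² = 1.118 × 10⁻⁵ × 8.6 × 2,214,643,600 ≈ 212,933.6 × g
RCF_min = 1.118 × 10⁻⁵ × 3.8 × (47060)² = 1.118 × 10⁻⁵ × 3.8 × 2,214,643,600 ≈ 94,086.9 × g
ΔRCF = 212,933.6 − 94,086.9 = 118,846.7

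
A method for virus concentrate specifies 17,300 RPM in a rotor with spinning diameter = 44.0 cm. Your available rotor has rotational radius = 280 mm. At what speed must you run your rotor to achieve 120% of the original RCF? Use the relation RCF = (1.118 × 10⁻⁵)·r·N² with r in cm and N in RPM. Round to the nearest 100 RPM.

Original rotor: r = 44.0 / 2 = 22 cm
RCF_original = 1.118 × 10⁻⁵ × 22 × (17300)² = 1.118 × 10⁻⁵ × 22 × 299,290,000 ≈ 73,613.4 × g
Target RCF = 1.2 × 73,613.4 ≈ 88,336.1 × g
Your rotor: r = 280 mm = 28.0 cm
88,336.1 = 1.118 × 10⁻⁵ × 28 × N²
N² = 88,336.1 / (31.304 × 10⁻⁵) = 282,187,899
N ≈ √282,187,899 ≈ 16,798.4

≈ 16800 RPM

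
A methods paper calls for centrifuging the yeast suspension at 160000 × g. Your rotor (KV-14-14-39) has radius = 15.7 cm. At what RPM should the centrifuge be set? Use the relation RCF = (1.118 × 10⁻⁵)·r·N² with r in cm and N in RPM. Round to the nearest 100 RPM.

≈ 30200 RPM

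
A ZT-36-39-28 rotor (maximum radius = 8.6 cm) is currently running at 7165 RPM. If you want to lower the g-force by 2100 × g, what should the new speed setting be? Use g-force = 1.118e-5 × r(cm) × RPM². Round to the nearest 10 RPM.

5430 RPM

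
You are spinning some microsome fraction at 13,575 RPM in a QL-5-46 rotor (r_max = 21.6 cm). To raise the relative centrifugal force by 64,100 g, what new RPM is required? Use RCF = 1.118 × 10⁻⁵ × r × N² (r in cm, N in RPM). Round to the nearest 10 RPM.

N₂ ≈ 21210 RPM

Current RCF = 1.118 × 10⁻⁵ × 21.6 × (13575)² = 1.118 × 10⁻⁵ × 21.6 × 184,280,625 ≈ 44,501.6 × g
Target RCF = 44,501.6 + 64,100 = 108,601.6 × g
N² = 108,601.6 / (24.1488 × 10⁻⁵) = 449,718,413
N ≈ √449,718,413 ≈ 21,206.6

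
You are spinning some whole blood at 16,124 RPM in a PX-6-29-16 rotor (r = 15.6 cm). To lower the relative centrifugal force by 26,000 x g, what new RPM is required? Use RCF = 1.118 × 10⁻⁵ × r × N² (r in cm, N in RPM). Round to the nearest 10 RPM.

10530 RPM

Current RCF = 1.118 × 10⁻⁵ × 15.6 × (16124)² = 1.118 × 10⁻⁵ × 15.6 × 259,983,376 ≈ 45,343.2 × g
Target RCF = 45,343.2 − 26,000 = 19,343.2 × g
N² = 19,343.2 / (17.4408 × 10⁻⁵) = 110,907,757
N ≈ √110,907,757 ≈ 10,531.3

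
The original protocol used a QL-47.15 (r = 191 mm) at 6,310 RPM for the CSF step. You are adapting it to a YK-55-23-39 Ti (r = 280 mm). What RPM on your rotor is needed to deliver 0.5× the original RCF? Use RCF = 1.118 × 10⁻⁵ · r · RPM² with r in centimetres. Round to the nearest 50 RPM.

3700 RPM

Original rotor: r = 191 mm = 19.1 cm
RCF = 1.118 × 10⁻⁵ × r × N²
RCF_original = 1.118 × 10⁻⁵ × 19.1 × (6310)² = 1.118 × 10⁻⁵ × 19.1 × 39,816,100 ≈ 8,502.3 × g
Target RCF = 0.5 × 8,502.3 ≈ 4,251.1 × g
Your rotor: r = 280 mm = 28.0 cm
4,251.1 = 1.118 × 10⁻⁵ × 28 × N²
N² = 4,251.1 / (31.304 × 10⁻⁵) = 13,580,054
N ≈ √13,580,054 ≈ 3,685.1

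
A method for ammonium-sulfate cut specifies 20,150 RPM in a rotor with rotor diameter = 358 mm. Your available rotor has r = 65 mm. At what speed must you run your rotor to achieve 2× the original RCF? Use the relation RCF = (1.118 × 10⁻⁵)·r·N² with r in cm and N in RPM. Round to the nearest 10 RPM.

≈ 47290 RPM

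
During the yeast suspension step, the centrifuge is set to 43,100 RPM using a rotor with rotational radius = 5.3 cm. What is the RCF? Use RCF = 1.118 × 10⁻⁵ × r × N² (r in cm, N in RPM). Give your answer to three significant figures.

110000 x g

RCF = 1.118 × 10⁻⁵ × 5.3 × (43100)² = 1.118 × 10⁻⁵ × 5.3 × 1,857,610,000 ≈ 110,070.8 × g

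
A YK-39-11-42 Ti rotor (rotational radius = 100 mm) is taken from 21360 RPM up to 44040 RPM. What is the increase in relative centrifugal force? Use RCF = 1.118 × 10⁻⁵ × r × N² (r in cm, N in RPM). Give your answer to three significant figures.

r = 100 mm = 10.0 cm
RCF₁ = 1.118 × 10⁻⁵ × 10 × (21360)² = 1.118 × 10⁻⁵ × 10 × 456,249,600 ≈ 51,008.7 × g
RCF₂ = 1.118 × 10⁻⁵ × 10 × (44040)² = 1.118 × 10⁻⁵ × 10 × 1,939,521,600 ≈ 216,838.5 × g
Increase = 216,838.5 − 51,008.7 = 165,829.8

≈ 166000 × g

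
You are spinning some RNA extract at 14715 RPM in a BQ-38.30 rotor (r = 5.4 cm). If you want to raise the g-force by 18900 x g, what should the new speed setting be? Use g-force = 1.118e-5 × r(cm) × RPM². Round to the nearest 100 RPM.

Current RCF = 1.118 × 10⁻⁵ × 5.4 × (14715)² = 1.118 × 10⁻⁵ × 5.4 × 216,531,225 ≈ 13,072.4 × g
Target RCF = 13,072.4 + 18,900 = 31,972.4 × g
N² = 31,972.4 / (6.0372 × 10⁻⁵) = 529,589,876
N ≈ √529,589,876 ≈ 23,012.8

23000 RPM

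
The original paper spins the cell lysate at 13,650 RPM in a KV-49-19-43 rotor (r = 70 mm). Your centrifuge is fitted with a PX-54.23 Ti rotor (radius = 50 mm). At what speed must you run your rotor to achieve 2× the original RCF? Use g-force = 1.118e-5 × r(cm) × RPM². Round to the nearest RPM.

≈ 22841 RPM

Original rotor: r = 70 mm = 7.0 cm
RCF_original = 1.118 × 10⁻⁵ × 7 × (13650)² = 1.118 × 10⁻⁵ × 7 × 186,322,500 ≈ 14,581.6 × g
Target RCF = 2 × 14,581.6 ≈ 29,163.2 × g
Your rotor: r = 50 mm = 5.0 cm
29,163.2 = 1.118 × 10⁻⁵ × 5 × N²
N² = 29,163.2 / (5.59 × 10⁻⁵) = 521,703,041
N ≈ √521,703,041 ≈ 22,840.8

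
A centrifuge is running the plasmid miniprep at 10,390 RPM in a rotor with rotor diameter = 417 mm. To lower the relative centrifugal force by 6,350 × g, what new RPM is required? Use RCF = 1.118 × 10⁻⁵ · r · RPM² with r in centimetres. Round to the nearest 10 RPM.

≈ 8980 RPM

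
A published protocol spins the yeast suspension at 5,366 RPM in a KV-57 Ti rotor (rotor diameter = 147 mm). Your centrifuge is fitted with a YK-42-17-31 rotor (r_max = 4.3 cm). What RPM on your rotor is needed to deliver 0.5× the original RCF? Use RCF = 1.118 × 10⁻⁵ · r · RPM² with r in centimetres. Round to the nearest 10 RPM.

≈ 4960 RPM

Original rotor: r = 147 mm / 2 = 73.5 mm = 7.35 cm
RCF_original = 1.118 × 10⁻⁵ × 7.35 × (5366)² = 1.118 × 10⁻⁵ × 7.35 × 28,793,956 ≈ 2,366.1 × g
Target RCF = 0.5 × 2,366.1 ≈ 1,183 × g
1,183 = 1.118 × 10⁻⁵ × 4.3 × N²
N² = 1,183 / (4.8074 × 10⁻⁵) = 24,607,896
N ≈ √24,607,896 ≈ 4,960.6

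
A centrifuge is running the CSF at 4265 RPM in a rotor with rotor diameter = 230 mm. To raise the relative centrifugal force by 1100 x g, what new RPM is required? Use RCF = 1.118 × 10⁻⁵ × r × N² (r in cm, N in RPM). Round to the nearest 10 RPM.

5170 RPM

r = 230 mm / 2 = 115 mm = 11.5 cm
Current RCF = 1.118 × 10⁻⁵ × 11.5 × (4265)² = 1.118 × 10⁻⁵ × 11.5 × 18,190,225 ≈ 2,338.7 × g
Target RCF = 2,338.7 + 1,100 = 3,438.7 × g
N² = 3,438.7 / (12.857 × 10⁻⁵) = 26,745,742
N ≈ √26,745,742 ≈ 5,171.6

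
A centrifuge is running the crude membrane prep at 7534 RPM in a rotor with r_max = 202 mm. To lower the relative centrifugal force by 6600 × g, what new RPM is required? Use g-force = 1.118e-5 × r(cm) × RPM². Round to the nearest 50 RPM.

≈ 5250 RPM

r = 202 mm = 20.2 cm
Current RCF = 1.118 × 10⁻⁵ × 20.2 × (7534)² = 1.118 × 10⁻⁵ × 20.2 × 56,761,156 ≈ 12,818.7 × g
Target RCF = 12,818.7 − 6,600 = 6,218.7 × g
N² = 6,218.7 / (22.5836 × 10⁻⁵) = 27,536,354
N ≈ √27,536,354 ≈ 5,247.5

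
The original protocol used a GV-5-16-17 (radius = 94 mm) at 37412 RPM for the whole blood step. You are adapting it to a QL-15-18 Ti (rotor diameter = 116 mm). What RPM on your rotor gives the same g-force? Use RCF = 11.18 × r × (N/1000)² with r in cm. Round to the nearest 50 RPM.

≈ 47650 RPM

Original rotor: r = 94 mm = 9.4 cm
RCF_original = 11.18 × 9.4 × (37.412)² = 11.18 × 9.4 × 1,399.657744 ≈ 147,092.8 × g
Your rotor: r = 116 mm / 2 = 58 mm = 5.8 cm
147,092.8 = 11.18 × 5.8 × (N/1000)²
(N/1000)² = 147,092.8 / 64.844 = 2268.41
N = 1000 × √2268.41 ≈ 47,627.8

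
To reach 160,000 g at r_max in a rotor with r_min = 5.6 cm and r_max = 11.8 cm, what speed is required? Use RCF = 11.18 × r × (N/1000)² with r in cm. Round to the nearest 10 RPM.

Use r_max = 11.8 cm.
160,000 = 11.18 × 11.8 × (N/1000)²
(N/1000)² = 160,000 / 131.924 = 1212.82
N = 1000 × √1212.82 ≈ 34,825.6

34830 RPM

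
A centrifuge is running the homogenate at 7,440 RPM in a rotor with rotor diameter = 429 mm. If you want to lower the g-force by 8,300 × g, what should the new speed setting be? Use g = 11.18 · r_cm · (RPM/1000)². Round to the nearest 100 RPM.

N₂ ≈ 4600 RPM

r = 429 mm / 2 = 214.5 mm = 21.45 cm
Current RCF = 11.18 × 21.45 × (7.44)² = 11.18 × 21.45 × 55.3536 ≈ 13,274.4 × g
Target RCF = 13,274.4 − 8,300 = 4,974.4 × g
(N/1000)² = 4,974.4 / 239.811 = 20.743
N = 1000 × √20.743 ≈ 4,554.4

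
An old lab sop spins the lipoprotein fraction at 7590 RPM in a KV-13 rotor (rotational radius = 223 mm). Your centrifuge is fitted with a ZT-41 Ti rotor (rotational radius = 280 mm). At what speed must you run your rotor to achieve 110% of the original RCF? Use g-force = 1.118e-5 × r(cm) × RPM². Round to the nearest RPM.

7104 RPM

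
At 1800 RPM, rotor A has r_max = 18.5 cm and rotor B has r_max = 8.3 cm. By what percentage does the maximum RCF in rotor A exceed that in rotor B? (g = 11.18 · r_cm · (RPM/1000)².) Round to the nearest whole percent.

123%

At equal RPM, RCF scales linearly with r: ratio = 18.5 / 8.3 = 2.2289.
So rotor A delivers 122.9% more g-force.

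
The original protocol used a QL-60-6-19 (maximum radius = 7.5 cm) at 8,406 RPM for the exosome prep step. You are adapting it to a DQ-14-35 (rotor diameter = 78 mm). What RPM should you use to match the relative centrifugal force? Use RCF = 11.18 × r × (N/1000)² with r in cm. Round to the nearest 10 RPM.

11660 RPM

RCF_original = 11.18 × 7.5 × (8.406)² = 11.18 × 7.5 × 70.660836 ≈ 5,924.9 × g
Your rotor: r = 78 mm / 2 = 39 mm = 3.9 cm
5,924.9 = 11.18 × 3.9 × (N/1000)²
(N/1000)² = 5,924.9 / 43.602 = 135.886
N = 1000 × √135.886 ≈ 11,657.0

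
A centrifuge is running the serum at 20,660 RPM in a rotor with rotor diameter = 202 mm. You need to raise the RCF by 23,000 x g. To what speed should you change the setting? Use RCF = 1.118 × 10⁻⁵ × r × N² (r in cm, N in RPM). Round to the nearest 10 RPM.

≈ 25110 RPM

r = 202 mm / 2 = 101 mm = 10.1 cm
Current RCF = 1.118 × 10⁻⁵ × 10.1 × (20660)² = 1.118 × 10⁻⁵ × 10.1 × 426,835,600 ≈ 48,197.4 × g
Target RCF = 48,197.4 + 23,000 = 71,197.4 × g
N² = 71,197.4 / (11.2918 × 10⁻⁵) = 630,523,034
N ≈ √630,523,034 ≈ 25,110.2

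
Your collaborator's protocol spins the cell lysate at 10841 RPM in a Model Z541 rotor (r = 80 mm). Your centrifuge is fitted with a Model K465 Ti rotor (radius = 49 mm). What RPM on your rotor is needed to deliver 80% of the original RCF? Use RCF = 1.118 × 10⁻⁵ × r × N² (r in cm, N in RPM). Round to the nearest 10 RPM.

≈ 12390 RPM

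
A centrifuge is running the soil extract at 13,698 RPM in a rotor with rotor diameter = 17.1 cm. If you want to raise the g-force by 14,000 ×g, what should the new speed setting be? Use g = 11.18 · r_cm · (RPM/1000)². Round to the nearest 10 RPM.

N₂ ≈ 18280 RPM

r = 17.1 / 2 = 8.55 cm
Current RCF = 11.18 × 8.55 × (13.698)² = 11.18 × 8.55 × 187.635204 ≈ 17,935.9 × g
Target RCF = 17,935.9 + 14,000 = 31,935.9 × g
(N/1000)² = 31,935.9 / 95.589 = 334.096
N = 1000 × √334.096 ≈ 18,278.3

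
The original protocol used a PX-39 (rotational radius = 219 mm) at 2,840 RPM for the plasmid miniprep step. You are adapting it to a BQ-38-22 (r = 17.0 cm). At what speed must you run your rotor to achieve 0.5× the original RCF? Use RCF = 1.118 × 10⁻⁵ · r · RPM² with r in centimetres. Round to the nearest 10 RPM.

Original rotor: r = 219 mm = 21.9 cm
RCF = 1.118 × 10⁻⁵ × r × N²
RCF_original = 1.118 × 10⁻⁵ × 21.9 × (2840)² = 1.118 × 10⁻⁵ × 21.9 × 8,065,600 ≈ 1,974.8 × g
Target RCF = 0.5 × 1,974.8 ≈ 987.4 × g
987.4 = 1.118 × 10⁻⁵ × 17 × N²
N² = 987.4 / (19.006 × 10⁻⁵) = 5,195,202
N ≈ √5,195,202 ≈ 2,279.3

2280 RPM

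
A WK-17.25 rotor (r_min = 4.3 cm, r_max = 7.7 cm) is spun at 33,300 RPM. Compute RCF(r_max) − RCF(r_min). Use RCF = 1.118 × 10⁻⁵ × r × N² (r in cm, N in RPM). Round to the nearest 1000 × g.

ΔRCF ≈ 42000 × g

RCF_max = 1.118 × 10⁻⁵ × 7.7 × (33300)² = 1.118 × 10⁻⁵ × 7.7 × 1,108,890,000 ≈ 95,459.9 × g
RCF_min = 1.118 × 10⁻⁵ × 4.3 × (33300)² = 1.118 × 10⁻⁵ × 4.3 × 1,108,890,000 ≈ 53,308.8 × g
ΔRCF = 95,459.9 − 53,308.8 = 42,151.1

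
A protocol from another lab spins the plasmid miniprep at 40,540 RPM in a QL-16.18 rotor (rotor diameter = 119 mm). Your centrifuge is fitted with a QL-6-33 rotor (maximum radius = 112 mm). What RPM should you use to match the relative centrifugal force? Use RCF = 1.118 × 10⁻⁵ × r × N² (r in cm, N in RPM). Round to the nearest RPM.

≈ 29548 RPM

Original rotor: r = 119 mm / 2 = 59.5 mm = 5.95 cm
RCF_original = 1.118 × 10⁻⁵ × 5.95 × (40540)² = 1.118 × 10⁻⁵ × 5.95 × 1,643,491,600 ≈ 109,326.7 × g
Your rotor: r = 112 mm = 11.2 cm
109,326.7 = 1.118 × 10⁻⁵ × 11.2 × N²
N² = 109,326.7 / (12.5216 × 10⁻⁵) = 873,104,875
N ≈ √873,104,875 ≈ 29,548.3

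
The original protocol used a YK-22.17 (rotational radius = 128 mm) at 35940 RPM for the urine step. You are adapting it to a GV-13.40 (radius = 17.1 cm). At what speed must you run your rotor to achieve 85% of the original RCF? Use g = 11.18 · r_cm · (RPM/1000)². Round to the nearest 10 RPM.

Original rotor: r = 128 mm = 12.8 cm
RCF_original = 11.18 × 12.8 × (35.94)² = 11.18 × 12.8 × 1,291.6836 ≈ 184,845.1 × g
Target RCF = 0.85 × 184,845.1 ≈ 157,118.3 × g
157,118.3 = 11.18 × 17.1 × (N/1000)²
(N/1000)² = 157,118.3 / 191.178 = 821.843
N = 1000 × √821.843 ≈ 28,667.8

≈ 28670 RPM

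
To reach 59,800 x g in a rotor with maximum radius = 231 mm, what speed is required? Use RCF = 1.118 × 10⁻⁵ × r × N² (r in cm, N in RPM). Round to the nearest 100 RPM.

15200 RPM

r = 231 mm = 23.1 cm
59,800 = 1.118 × 10⁻⁵ × 23.1 × N²
N² = 59,800 / (25.8258 × 10⁻⁵) = 231,551,394
N ≈ √231,551,394 ≈ 15,216.8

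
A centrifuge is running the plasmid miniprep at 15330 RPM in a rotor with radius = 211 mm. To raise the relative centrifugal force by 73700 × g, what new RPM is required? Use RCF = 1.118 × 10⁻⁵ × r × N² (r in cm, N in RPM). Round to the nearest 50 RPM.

r = 211 mm = 21.1 cm
Current RCF = 1.118 × 10⁻⁵ × 21.1 × (15330)² = 1.118 × 10⁻⁵ × 21.1 × 235,008,900 ≈ 55,438.1 × g
Target RCF = 55,438.1 + 73,700 = 129,138.1 × g
N² = 129,138.1 / (23.5898 × 10⁻⁵) = 547,431,941
N ≈ √547,431,941 ≈ 23,397.3

N₂ ≈ 23400 RPM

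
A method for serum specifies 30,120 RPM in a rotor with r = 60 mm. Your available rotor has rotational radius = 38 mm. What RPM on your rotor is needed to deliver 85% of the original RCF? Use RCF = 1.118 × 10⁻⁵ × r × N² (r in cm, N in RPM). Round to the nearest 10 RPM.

Original rotor: r = 60 mm = 6.0 cm
RCF_original = 1.118 × 10⁻⁵ × 6 × (30120)² = 1.118 × 10⁻⁵ × 6 × 907,214,400 ≈ 60,855.9 × g
Target RCF = 0.85 × 60,855.9 ≈ 51,727.5 × g
Your rotor: r = 38 mm = 3.8 cm
51,727.5 = 1.118 × 10⁻⁵ × 3.8 × N²
N² = 51,727.5 / (4.2484 × 10⁻⁵) = 1,217,576,029
N ≈ √1,217,576,029 ≈ 34,893.8

≈ 34890 RPM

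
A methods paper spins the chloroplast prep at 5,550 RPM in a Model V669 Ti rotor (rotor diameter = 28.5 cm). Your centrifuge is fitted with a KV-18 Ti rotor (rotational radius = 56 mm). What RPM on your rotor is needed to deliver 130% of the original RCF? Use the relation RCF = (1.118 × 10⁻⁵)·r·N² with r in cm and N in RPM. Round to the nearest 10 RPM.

Original rotor: r = 28.5 / 2 = 14.25 cm
RCF_original = 1.118 × 10⁻⁵ × 14.25 × (5550)² = 1.118 × 10⁻⁵ × 14.25 × 30,802,500 ≈ 4,907.3 × g
Target RCF = 1.3 × 4,907.3 ≈ 6,379.5 × g
Your rotor: r = 56 mm = 5.6 cm
6,379.5 = 1.118 × 10⁻⁵ × 5.6 × N²
N² = 6,379.5 / (6.2608 × 10⁻⁵) = 101,895,924
N ≈ √101,895,924 ≈ 10,094.4

≈ 10090 RPM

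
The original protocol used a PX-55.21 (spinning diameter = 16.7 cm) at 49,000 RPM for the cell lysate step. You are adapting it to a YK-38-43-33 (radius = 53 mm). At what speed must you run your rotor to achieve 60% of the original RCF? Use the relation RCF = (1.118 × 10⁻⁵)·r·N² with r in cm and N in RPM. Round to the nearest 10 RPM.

Original rotor: r = 16.7 / 2 = 8.35 cm
RCF_original = 1.118 × 10⁻⁵ × 8.35 × (49000)² = 1.118 × 10⁻⁵ × 8.35 × 2,401,000,000 ≈ 224,140.6 × g
Target RCF = 0.6 × 224,140.6 ≈ 134,484.4 × g
Your rotor: r = 53 mm = 5.3 cm
134,484.4 = 1.118 × 10⁻⁵ × 5.3 × N²
N² = 134,484.4 / (5.9254 × 10⁻⁵) = 2,269,625,679
N ≈ √2,269,625,679 ≈ 47,640.6

47640 RPM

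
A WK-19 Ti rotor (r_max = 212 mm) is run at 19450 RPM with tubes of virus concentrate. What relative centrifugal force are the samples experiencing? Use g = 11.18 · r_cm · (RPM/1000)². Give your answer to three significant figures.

RCF ≈ 89700 g

r = 212 mm = 21.2 cm
RCF = 11.18 × 21.2 × (19.45)² = 11.18 × 21.2 × 378.3025 ≈ 89,663.7 × g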